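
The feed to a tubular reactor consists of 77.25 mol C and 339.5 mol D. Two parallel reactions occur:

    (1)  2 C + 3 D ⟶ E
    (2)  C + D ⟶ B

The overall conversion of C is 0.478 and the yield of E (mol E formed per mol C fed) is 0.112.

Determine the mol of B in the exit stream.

19.6 mol

Yield of E: 1ξ₁ / 77.25 = 0.112 → ξ₁ = 8.652 mol.
Conversion of C: 2ξ₁ + 1ξ₂ = 0.478 × 77.25 = 36.93 → ξ₂ = 19.62 mol.
Outlet amounts (n = n₀ + Σ ν·ξ):
  C: 77.25 − 2(8.652) − 1(19.62) = 40.32
  D: 339.5 − 3(8.652) − 1(19.62) = 293.9
  E: 0 + 1(8.652) = 8.652
  B: 0 + 1(19.62) = 19.62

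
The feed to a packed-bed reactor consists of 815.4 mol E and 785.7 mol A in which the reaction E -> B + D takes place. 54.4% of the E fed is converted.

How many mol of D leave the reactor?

E reacted = 0.544 × 815.4 = 443.6 mol; ν_E = −1, so ξ = 443.6/1 = 443.6 mol.
Outlet amounts (n = n₀ + ν ξ):
  E: 815.4 − 1(443.6) = 371.8
  B: 0 + 1(443.6) = 443.6
  D: 0 + 1(443.6) = 443.6
  A: 785.7 (inert)

444 mol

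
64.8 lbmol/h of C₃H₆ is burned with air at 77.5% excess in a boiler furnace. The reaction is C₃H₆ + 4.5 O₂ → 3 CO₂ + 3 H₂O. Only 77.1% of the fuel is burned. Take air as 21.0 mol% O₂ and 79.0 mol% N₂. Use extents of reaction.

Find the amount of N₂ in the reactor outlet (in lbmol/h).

Stoichiometric O₂ = 4.5 × 64.8 = 291.6 lbmol/h; O₂ fed = 291.6 × 1.775 = 517.6 lbmol/h.
N₂ fed = 517.6 × 79/21 = 1947 lbmol/h.
Fuel reacted = 0.771 × 64.8 → ξ = 49.96 lbmol/h.
Outlet (n = n₀ + ν ξ):
  C₃H₆: 64.8 − 1(49.96) = 14.84
  O₂: 517.6 − 4.5(49.96) = 292.8
  N₂: 1947 (inert)
  CO₂: 0 + 3(49.96) = 149.9
  H₂O: 0 + 3(49.96) = 149.9

1950 lbmol/h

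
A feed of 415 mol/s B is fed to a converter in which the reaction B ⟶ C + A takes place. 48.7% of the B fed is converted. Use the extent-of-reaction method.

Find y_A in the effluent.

0.328

B reacted = 0.487 × 415 = 202.1 mol/s; ν_B = −1, so ξ = 202.1/1 = 202.1 mol/s.
Outlet amounts (n = n₀ + ν ξ):
  B: 415 − 1(202.1) = 212.9
  C: 0 + 1(202.1) = 202.1
  A: 0 + 1(202.1) = 202.1
Total out = 617.1 mol/s; y_A = 202.1 / 617.1 = 0.3275.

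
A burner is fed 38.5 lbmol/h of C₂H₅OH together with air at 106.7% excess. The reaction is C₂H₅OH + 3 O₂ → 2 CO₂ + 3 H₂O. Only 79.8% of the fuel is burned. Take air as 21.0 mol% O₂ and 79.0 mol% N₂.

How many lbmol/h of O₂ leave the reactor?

Stoichiometric O₂ = 3 × 38.5 = 115.5 lbmol/h; O₂ fed = 115.5 × 2.067 = 238.7 lbmol/h.
N₂ fed = 238.7 × 79/21 = 898.1 lbmol/h.
Fuel reacted = 0.798 × 38.5 → ξ = 30.72 lbmol/h.
Outlet (n = n₀ + ν ξ):
  C₂H₅OH: 38.5 − 1(30.72) = 7.777
  O₂: 238.7 − 3(30.72) = 146.6
  N₂: 898.1 (inert)
  CO₂: 0 + 2(30.72) = 61.45
  H₂O: 0 + 3(30.72) = 92.17

147 lbmol/h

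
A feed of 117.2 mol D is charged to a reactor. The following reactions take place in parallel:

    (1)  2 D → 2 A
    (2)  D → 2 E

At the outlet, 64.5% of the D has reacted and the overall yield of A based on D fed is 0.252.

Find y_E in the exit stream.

0.564

Yield of A: 2ξ₁ / 117.2 = 0.252 → ξ₁ = 14.77 mol.
Conversion of D: 2ξ₁ + 1ξ₂ = 0.645 × 117.2 = 75.59 → ξ₂ = 46.06 mol.
Outlet amounts (n = n₀ + Σ ν·ξ):
  D: 117.2 − 2(14.77) − 1(46.06) = 41.61
  A: 0 + 2(14.77) = 29.53
  E: 0 + 2(46.06) = 92.12
Total out = 163.3 mol; y_E = 92.12 / 163.3 = 0.5642.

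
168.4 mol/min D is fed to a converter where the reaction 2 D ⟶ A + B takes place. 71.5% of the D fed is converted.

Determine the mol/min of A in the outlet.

60.2 mol/min

D reacted = 0.715 × 168.4 = 120.4 mol/min; ν_D = −2, so ξ = 120.4/2 = 60.2 mol/min.
Outlet amounts (n = n₀ + ν ξ):
  D: 168.4 − 2(60.2) = 47.99
  A: 0 + 1(60.2) = 60.2
  B: 0 + 1(60.2) = 60.2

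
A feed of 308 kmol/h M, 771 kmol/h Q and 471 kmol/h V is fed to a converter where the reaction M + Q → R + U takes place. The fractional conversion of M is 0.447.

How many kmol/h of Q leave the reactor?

M reacted = 0.447 × 308 = 137.7 kmol/h; ν_M = −1, so ξ = 137.7/1 = 137.7 kmol/h.
Outlet amounts (n = n₀ + ν ξ):
  M: 308 − 1(137.7) = 170.3
  Q: 771 − 1(137.7) = 633.3
  R: 0 + 1(137.7) = 137.7
  U: 0 + 1(137.7) = 137.7
  V: 471 (inert)

633 kmol/h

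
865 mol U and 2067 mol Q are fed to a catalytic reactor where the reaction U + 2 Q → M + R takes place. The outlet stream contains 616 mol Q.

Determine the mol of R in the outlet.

726 mol

For Q: n = n₀ − 2ξ → 616 = 2067 − 2ξ, giving ξ = 725.5 mol.
Outlet amounts (n = n₀ + ν ξ):
  U: 865 − 1(725.5) = 139.5
  Q: 2067 − 2(725.5) = 616
  M: 0 + 1(725.5) = 725.5
  R: 0 + 1(725.5) = 725.5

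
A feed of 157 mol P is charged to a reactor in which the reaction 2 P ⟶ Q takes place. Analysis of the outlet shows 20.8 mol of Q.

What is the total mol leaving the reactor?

For Q: n = n₀ + 1ξ → 20.8 = 0 + 1ξ, giving ξ = 20.8 mol.
Outlet amounts (n = n₀ + ν ξ):
  P: 157 − 2(20.8) = 115.4
  Q: 0 + 1(20.8) = 20.8
Total out = 115.4 + 20.8 = 136.2 mol.

136 mol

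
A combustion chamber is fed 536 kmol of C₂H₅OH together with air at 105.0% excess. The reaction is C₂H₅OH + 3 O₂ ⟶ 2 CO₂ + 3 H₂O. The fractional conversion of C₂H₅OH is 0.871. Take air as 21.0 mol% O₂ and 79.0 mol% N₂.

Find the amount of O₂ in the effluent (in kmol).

1900 kmol

Stoichiometric O₂ = 3 × 536 = 1608 kmol; O₂ fed = 1608 × 2.050 = 3296 kmol.
N₂ fed = 3296 × 79/21 = 12400 kmol.
Fuel reacted = 0.871 × 536 → ξ = 466.9 kmol.
Outlet (n = n₀ + ν ξ):
  C₂H₅OH: 536 − 1(466.9) = 69.14
  O₂: 3296 − 3(466.9) = 1896
  N₂: 12400 (inert)
  CO₂: 0 + 2(466.9) = 933.7
  H₂O: 0 + 3(466.9) = 1401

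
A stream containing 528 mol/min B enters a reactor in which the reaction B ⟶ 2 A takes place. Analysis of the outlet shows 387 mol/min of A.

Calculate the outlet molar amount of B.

334 mol/min

For A: n = n₀ + 2ξ → 387 = 0 + 2ξ, giving ξ = 193.5 mol/min.
Outlet amounts (n = n₀ + ν ξ):
  B: 528 − 1(193.5) = 334.5
  A: 0 + 2(193.5) = 387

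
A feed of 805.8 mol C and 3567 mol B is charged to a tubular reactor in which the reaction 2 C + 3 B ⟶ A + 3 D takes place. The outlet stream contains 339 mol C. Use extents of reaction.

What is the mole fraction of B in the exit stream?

0.693

For C: n = n₀ − 2ξ → 339 = 805.8 − 2ξ, giving ξ = 233.4 mol.
Outlet amounts (n = n₀ + ν ξ):
  C: 805.8 − 2(233.4) = 339
  B: 3567 − 3(233.4) = 2867
  A: 0 + 1(233.4) = 233.4
  D: 0 + 3(233.4) = 700.2
Total out = 4139 mol; y_B = 2867 / 4139 = 0.6926.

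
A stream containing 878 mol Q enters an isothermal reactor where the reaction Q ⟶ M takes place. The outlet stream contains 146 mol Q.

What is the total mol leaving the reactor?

For Q: n = n₀ − 1ξ → 146 = 878 − 1ξ, giving ξ = 732 mol.
Outlet amounts (n = n₀ + ν ξ):
  Q: 878 − 1(732) = 146
  M: 0 + 1(732) = 732
Total out = 146 + 732 = 878 mol.

878 mol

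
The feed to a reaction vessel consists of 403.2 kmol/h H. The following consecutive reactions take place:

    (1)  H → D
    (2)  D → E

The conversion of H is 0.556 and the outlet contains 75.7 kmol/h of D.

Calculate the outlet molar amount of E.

148 kmol/h

Conversion of H: H consumed = 1ξ₁ = 0.556 × 403.2 → ξ₁ = 224.2 kmol/h.
D balance: n_D = 0 + 1ξ₁ − 1ξ₂ = 75.7 → ξ₂ = (1·224.2 − 75.7)/1 = 148.5 kmol/h.
Outlet amounts (n = n₀ + Σ ν·ξ):
  H: 403.2 − 1(224.2) = 179
  D: 0 + 1(224.2) − 1(148.5) = 75.7
  E: 0 + 1(148.5) = 148.5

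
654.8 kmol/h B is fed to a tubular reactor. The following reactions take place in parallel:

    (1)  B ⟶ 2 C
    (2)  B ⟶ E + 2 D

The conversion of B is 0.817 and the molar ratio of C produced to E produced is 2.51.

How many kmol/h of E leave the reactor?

Conversion of B: B consumed = 0.817 × 654.8 = 535 kmol/h = 1ξ₁ + 1ξ₂.
Selectivity: 2ξ₁ / (1ξ₂) = 2.51 → ξ₁ = 1.255 ξ₂.
Substitute: (1·1.255 + 1) ξ₂ = 535 → ξ₂ = 237.2 kmol/h, ξ₁ = 297.7 kmol/h.
Outlet amounts (n = n₀ + Σ ν·ξ):
  B: 654.8 − 1(297.7) − 1(237.2) = 119.8
  C: 0 + 2(297.7) = 595.5
  E: 0 + 1(237.2) = 237.2
  D: 0 + 2(237.2) = 474.5

237 kmol/h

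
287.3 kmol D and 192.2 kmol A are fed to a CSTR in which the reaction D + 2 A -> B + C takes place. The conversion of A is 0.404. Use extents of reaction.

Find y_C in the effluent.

0.0881

A reacted = 0.404 × 192.2 = 77.65 kmol; ν_A = −2, so ξ = 77.65/2 = 38.82 kmol.
Outlet amounts (n = n₀ + ν ξ):
  D: 287.3 − 1(38.82) = 248.5
  A: 192.2 − 2(38.82) = 114.6
  B: 0 + 1(38.82) = 38.82
  C: 0 + 1(38.82) = 38.82
Total out = 440.7 kmol; y_C = 38.82 / 440.7 = 0.0881.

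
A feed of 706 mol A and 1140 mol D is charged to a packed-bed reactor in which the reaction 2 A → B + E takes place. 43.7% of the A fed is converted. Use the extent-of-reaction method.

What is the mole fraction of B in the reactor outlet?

A reacted = 0.437 × 706 = 308.5 mol; ν_A = −2, so ξ = 308.5/2 = 154.3 mol.
Outlet amounts (n = n₀ + ν ξ):
  A: 706 − 2(154.3) = 397.5
  B: 0 + 1(154.3) = 154.3
  E: 0 + 1(154.3) = 154.3
  D: 1140 (inert)
Total out = 1846 mol; y_B = 154.3 / 1846 = 0.08357.

0.0836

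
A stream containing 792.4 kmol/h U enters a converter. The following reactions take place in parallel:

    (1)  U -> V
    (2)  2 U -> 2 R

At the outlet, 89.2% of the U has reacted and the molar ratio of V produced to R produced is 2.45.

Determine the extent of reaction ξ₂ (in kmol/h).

ξ₂ = 102 kmol/h

Conversion of U: U consumed = 0.892 × 792.4 = 706.8 kmol/h = 1ξ₁ + 2ξ₂.
Selectivity: 1ξ₁ / (2ξ₂) = 2.45 → ξ₁ = 4.9 ξ₂.
Substitute: (1·4.9 + 2) ξ₂ = 706.8 → ξ₂ = 102.4 kmol/h, ξ₁ = 501.9 kmol/h.
Outlet amounts (n = n₀ + Σ ν·ξ):
  U: 792.4 − 1(501.9) − 2(102.4) = 85.58
  V: 0 + 1(501.9) = 501.9
  R: 0 + 2(102.4) = 204.9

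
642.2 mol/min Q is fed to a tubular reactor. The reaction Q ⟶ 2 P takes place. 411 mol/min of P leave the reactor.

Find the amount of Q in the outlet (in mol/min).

For P: n = n₀ + 2ξ → 411 = 0 + 2ξ, giving ξ = 205.5 mol/min.
Outlet amounts (n = n₀ + ν ξ):
  Q: 642.2 − 1(205.5) = 436.7
  P: 0 + 2(205.5) = 411

437 mol/min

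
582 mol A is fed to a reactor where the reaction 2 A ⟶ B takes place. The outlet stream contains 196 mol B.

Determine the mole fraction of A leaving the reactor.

For B: n = n₀ + 1ξ → 196 = 0 + 1ξ, giving ξ = 196 mol.
Outlet amounts (n = n₀ + ν ξ):
  A: 582 − 2(196) = 190
  B: 0 + 1(196) = 196
Total out = 386 mol; y_A = 190 / 386 = 0.4922.

0.492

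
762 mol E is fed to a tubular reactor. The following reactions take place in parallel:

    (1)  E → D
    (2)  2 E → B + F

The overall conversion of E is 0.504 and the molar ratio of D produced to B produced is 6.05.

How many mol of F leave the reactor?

47.7 mol

Conversion of E: E consumed = 0.504 × 762 = 384 mol = 1ξ₁ + 2ξ₂.
Selectivity: 1ξ₁ / (1ξ₂) = 6.05 → ξ₁ = 6.05 ξ₂.
Substitute: (1·6.05 + 2) ξ₂ = 384 → ξ₂ = 47.71 mol, ξ₁ = 288.6 mol.
Outlet amounts (n = n₀ + Σ ν·ξ):
  E: 762 − 1(288.6) − 2(47.71) = 378
  D: 0 + 1(288.6) = 288.6
  B: 0 + 1(47.71) = 47.71
  F: 0 + 1(47.71) = 47.71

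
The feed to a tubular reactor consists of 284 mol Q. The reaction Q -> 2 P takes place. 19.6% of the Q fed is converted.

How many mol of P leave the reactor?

Q reacted = 0.196 × 284 = 55.66 mol; ν_Q = −1, so ξ = 55.66/1 = 55.66 mol.
Outlet amounts (n = n₀ + ν ξ):
  Q: 284 − 1(55.66) = 228.3
  P: 0 + 2(55.66) = 111.3

111 mol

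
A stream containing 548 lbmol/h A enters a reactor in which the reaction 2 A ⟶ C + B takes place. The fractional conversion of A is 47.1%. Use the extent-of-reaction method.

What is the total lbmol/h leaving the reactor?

548 lbmol/h

A reacted = 0.471 × 548 = 258.1 lbmol/h; ν_A = −2, so ξ = 258.1/2 = 129.1 lbmol/h.
Outlet amounts (n = n₀ + ν ξ):
  A: 548 − 2(129.1) = 289.9
  C: 0 + 1(129.1) = 129.1
  B: 0 + 1(129.1) = 129.1
Total out = 289.9 + 129.1 + 129.1 = 548 lbmol/h.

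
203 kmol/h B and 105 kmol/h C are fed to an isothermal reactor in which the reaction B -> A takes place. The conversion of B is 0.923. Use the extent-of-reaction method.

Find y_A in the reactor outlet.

0.608

B reacted = 0.923 × 203 = 187.4 kmol/h; ν_B = −1, so ξ = 187.4/1 = 187.4 kmol/h.
Outlet amounts (n = n₀ + ν ξ):
  B: 203 − 1(187.4) = 15.63
  A: 0 + 1(187.4) = 187.4
  C: 105 (inert)
Total out = 308 kmol/h; y_A = 187.4 / 308 = 0.6083.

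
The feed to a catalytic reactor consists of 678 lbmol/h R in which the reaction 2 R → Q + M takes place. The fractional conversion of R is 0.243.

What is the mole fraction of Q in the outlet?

R reacted = 0.243 × 678 = 164.8 lbmol/h; ν_R = −2, so ξ = 164.8/2 = 82.38 lbmol/h.
Outlet amounts (n = n₀ + ν ξ):
  R: 678 − 2(82.38) = 513.2
  Q: 0 + 1(82.38) = 82.38
  M: 0 + 1(82.38) = 82.38
Total out = 678 lbmol/h; y_Q = 82.38 / 678 = 0.1215.

0.121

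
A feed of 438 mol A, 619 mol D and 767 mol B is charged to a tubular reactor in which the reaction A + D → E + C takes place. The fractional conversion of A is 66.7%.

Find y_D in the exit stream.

A reacted = 0.667 × 438 = 292.1 mol; ν_A = −1, so ξ = 292.1/1 = 292.1 mol.
Outlet amounts (n = n₀ + ν ξ):
  A: 438 − 1(292.1) = 145.9
  D: 619 − 1(292.1) = 326.9
  E: 0 + 1(292.1) = 292.1
  C: 0 + 1(292.1) = 292.1
  B: 767 (inert)
Total out = 1824 mol; y_D = 326.9 / 1824 = 0.1792.

0.179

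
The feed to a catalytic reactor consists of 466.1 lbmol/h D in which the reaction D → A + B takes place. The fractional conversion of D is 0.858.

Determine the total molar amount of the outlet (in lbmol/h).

866 lbmol/h

D reacted = 0.858 × 466.1 = 399.9 lbmol/h; ν_D = −1, so ξ = 399.9/1 = 399.9 lbmol/h.
Outlet amounts (n = n₀ + ν ξ):
  D: 466.1 − 1(399.9) = 66.19
  A: 0 + 1(399.9) = 399.9
  B: 0 + 1(399.9) = 399.9
Total out = 66.19 + 399.9 + 399.9 = 866 lbmol/h.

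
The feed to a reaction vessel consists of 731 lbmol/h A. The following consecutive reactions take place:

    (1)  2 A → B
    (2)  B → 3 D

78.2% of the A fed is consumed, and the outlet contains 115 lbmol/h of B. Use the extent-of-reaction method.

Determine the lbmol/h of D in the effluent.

512 lbmol/h

Conversion of A: A consumed = 2ξ₁ = 0.782 × 731 → ξ₁ = 285.8 lbmol/h.
B balance: n_B = 0 + 1ξ₁ − 1ξ₂ = 115 → ξ₂ = (1·285.8 − 115)/1 = 170.8 lbmol/h.
Outlet amounts (n = n₀ + Σ ν·ξ):
  A: 731 − 2(285.8) = 159.4
  B: 0 + 1(285.8) − 1(170.8) = 115
  D: 0 + 3(170.8) = 512.5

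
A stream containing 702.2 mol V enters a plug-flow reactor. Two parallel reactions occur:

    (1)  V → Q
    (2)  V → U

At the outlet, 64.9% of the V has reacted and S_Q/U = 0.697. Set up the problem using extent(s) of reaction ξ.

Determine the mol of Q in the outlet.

Conversion of V: V consumed = 0.649 × 702.2 = 455.7 mol = 1ξ₁ + 1ξ₂.
Selectivity: 1ξ₁ / (1ξ₂) = 0.697 → ξ₁ = 0.697 ξ₂.
Substitute: (1·0.697 + 1) ξ₂ = 455.7 → ξ₂ = 268.5 mol, ξ₁ = 187.2 mol.
Outlet amounts (n = n₀ + Σ ν·ξ):
  V: 702.2 − 1(187.2) − 1(268.5) = 246.5
  Q: 0 + 1(187.2) = 187.2
  U: 0 + 1(268.5) = 268.5

187 mol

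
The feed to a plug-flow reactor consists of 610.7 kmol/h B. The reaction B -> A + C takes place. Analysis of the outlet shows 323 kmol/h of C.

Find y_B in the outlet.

For C: n = n₀ + 1ξ → 323 = 0 + 1ξ, giving ξ = 323 kmol/h.
Outlet amounts (n = n₀ + ν ξ):
  B: 610.7 − 1(323) = 287.7
  A: 0 + 1(323) = 323
  C: 0 + 1(323) = 323
Total out = 933.7 kmol/h; y_B = 287.7 / 933.7 = 0.3081.

0.308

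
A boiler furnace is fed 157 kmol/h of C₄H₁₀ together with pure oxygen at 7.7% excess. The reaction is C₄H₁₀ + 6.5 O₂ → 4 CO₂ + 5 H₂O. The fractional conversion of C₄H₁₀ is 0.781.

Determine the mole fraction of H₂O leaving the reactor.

Stoichiometric O₂ = 6.5 × 157 = 1020 kmol/h; O₂ fed = 1020 × 1.077 = 1099 kmol/h.
Fuel reacted = 0.781 × 157 → ξ = 122.6 kmol/h.
Outlet (n = n₀ + ν ξ):
  C₄H₁₀: 157 − 1(122.6) = 34.38
  O₂: 1099 − 6.5(122.6) = 302.1
  CO₂: 0 + 4(122.6) = 490.5
  H₂O: 0 + 5(122.6) = 613.1
Total out = 1440 kmol/h; y_H₂O = 613.1 / 1440 = 0.4258.

0.426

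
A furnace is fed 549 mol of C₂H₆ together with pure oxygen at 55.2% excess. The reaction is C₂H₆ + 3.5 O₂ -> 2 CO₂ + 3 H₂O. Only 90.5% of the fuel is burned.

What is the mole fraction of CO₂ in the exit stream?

Stoichiometric O₂ = 3.5 × 549 = 1922 mol; O₂ fed = 1922 × 1.552 = 2982 mol.
Fuel reacted = 0.905 × 549 → ξ = 496.8 mol.
Outlet (n = n₀ + ν ξ):
  C₂H₆: 549 − 1(496.8) = 52.15
  O₂: 2982 − 3.5(496.8) = 1243
  CO₂: 0 + 2(496.8) = 993.7
  H₂O: 0 + 3(496.8) = 1491
Total out = 3780 mol; y_CO₂ = 993.7 / 3780 = 0.2629.

0.263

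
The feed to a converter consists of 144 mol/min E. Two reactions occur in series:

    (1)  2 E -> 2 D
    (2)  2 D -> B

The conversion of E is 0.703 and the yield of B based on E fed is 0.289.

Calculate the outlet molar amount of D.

18 mol/min

Conversion of E: E consumed = 2ξ₁ = 0.703 × 144 → ξ₁ = 50.62 mol/min.
Yield of B: 1ξ₂ / 144 = 0.289 → ξ₂ = 41.62 mol/min.
Outlet amounts (n = n₀ + Σ ν·ξ):
  E: 144 − 2(50.62) = 42.77
  D: 0 + 2(50.62) − 2(41.62) = 18
  B: 0 + 1(41.62) = 41.62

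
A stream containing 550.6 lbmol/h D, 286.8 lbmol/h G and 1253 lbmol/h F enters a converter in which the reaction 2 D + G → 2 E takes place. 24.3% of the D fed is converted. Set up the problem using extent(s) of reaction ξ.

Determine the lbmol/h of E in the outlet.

D reacted = 0.243 × 550.6 = 133.8 lbmol/h; ν_D = −2, so ξ = 133.8/2 = 66.9 lbmol/h.
Outlet amounts (n = n₀ + ν ξ):
  D: 550.6 − 2(66.9) = 416.8
  G: 286.8 − 1(66.9) = 219.9
  E: 0 + 2(66.9) = 133.8
  F: 1253 (inert)

134 lbmol/h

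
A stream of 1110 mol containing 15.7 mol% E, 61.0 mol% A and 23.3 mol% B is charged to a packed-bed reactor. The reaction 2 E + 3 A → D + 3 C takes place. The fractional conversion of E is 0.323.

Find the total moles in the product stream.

E reacted = 0.323 × 174.3 = 56.29 mol; ν_E = −2, so ξ = 56.29/2 = 28.14 mol.
Outlet amounts (n = n₀ + ν ξ):
  E: 174.3 − 2(28.14) = 118
  A: 677.1 − 3(28.14) = 592.7
  D: 0 + 1(28.14) = 28.14
  C: 0 + 3(28.14) = 84.43
  B: 258.6 (inert)
Total out = 118 + 592.7 + 28.14 + 84.43 + 258.6 = 1082 mol.

1080 mol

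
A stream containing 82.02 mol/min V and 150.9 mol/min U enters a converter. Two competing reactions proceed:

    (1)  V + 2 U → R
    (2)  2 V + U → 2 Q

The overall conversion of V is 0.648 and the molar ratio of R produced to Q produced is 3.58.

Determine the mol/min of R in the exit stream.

Conversion of V: V consumed = 0.648 × 82.02 = 53.15 mol/min = 1ξ₁ + 2ξ₂.
Selectivity: 1ξ₁ / (2ξ₂) = 3.58 → ξ₁ = 7.16 ξ₂.
Substitute: (1·7.16 + 2) ξ₂ = 53.15 → ξ₂ = 5.802 mol/min, ξ₁ = 41.54 mol/min.
Outlet amounts (n = n₀ + Σ ν·ξ):
  V: 82.02 − 1(41.54) − 2(5.802) = 28.87
  U: 150.9 − 2(41.54) − 1(5.802) = 62.01
  R: 0 + 1(41.54) = 41.54
  Q: 0 + 2(5.802) = 11.6

41.5 mol/min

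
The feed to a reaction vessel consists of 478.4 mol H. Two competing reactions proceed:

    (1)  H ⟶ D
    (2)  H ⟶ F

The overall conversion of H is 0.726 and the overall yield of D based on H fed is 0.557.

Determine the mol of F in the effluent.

Yield of D: 1ξ₁ / 478.4 = 0.557 → ξ₁ = 266.5 mol.
Conversion of H: 1ξ₁ + 1ξ₂ = 0.726 × 478.4 = 347.3 → ξ₂ = 80.85 mol.
Outlet amounts (n = n₀ + Σ ν·ξ):
  H: 478.4 − 1(266.5) − 1(80.85) = 131.1
  D: 0 + 1(266.5) = 266.5
  F: 0 + 1(80.85) = 80.85

80.8 mol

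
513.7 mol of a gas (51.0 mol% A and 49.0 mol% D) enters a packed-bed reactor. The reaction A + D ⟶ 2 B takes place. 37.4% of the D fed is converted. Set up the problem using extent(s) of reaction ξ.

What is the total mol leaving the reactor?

D reacted = 0.374 × 251.7 = 94.14 mol; ν_D = −1, so ξ = 94.14/1 = 94.14 mol.
Outlet amounts (n = n₀ + ν ξ):
  A: 262 − 1(94.14) = 167.8
  D: 251.7 − 1(94.14) = 157.6
  B: 0 + 2(94.14) = 188.3
Total out = 167.8 + 157.6 + 188.3 = 513.7 mol.

514 mol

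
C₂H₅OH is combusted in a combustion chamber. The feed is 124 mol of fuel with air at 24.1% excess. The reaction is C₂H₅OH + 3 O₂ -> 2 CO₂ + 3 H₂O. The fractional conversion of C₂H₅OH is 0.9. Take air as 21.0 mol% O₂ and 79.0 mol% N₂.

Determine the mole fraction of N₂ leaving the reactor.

0.714

Stoichiometric O₂ = 3 × 124 = 372 mol; O₂ fed = 372 × 1.241 = 461.7 mol.
N₂ fed = 461.7 × 79/21 = 1737 mol.
Fuel reacted = 0.9 × 124 → ξ = 111.6 mol.
Outlet (n = n₀ + ν ξ):
  C₂H₅OH: 124 − 1(111.6) = 12.4
  O₂: 461.7 − 3(111.6) = 126.9
  N₂: 1737 (inert)
  CO₂: 0 + 2(111.6) = 223.2
  H₂O: 0 + 3(111.6) = 334.8
Total out = 2434 mol; y_N₂ = 1737 / 2434 = 0.7135.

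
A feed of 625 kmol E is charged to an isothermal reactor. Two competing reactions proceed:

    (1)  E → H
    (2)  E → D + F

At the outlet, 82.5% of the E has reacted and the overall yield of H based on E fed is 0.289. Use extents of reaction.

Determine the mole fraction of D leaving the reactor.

0.349

Yield of H: 1ξ₁ / 625 = 0.289 → ξ₁ = 180.6 kmol.
Conversion of E: 1ξ₁ + 1ξ₂ = 0.825 × 625 = 515.6 → ξ₂ = 335 kmol.
Outlet amounts (n = n₀ + Σ ν·ξ):
  E: 625 − 1(180.6) − 1(335) = 109.4
  H: 0 + 1(180.6) = 180.6
  D: 0 + 1(335) = 335
  F: 0 + 1(335) = 335
Total out = 960 kmol; y_D = 335 / 960 = 0.349.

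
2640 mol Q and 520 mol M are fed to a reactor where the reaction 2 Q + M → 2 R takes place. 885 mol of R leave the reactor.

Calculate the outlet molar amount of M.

For R: n = n₀ + 2ξ → 885 = 0 + 2ξ, giving ξ = 442.5 mol.
Outlet amounts (n = n₀ + ν ξ):
  Q: 2640 − 2(442.5) = 1755
  M: 520 − 1(442.5) = 77.5
  R: 0 + 2(442.5) = 885

77.5 mol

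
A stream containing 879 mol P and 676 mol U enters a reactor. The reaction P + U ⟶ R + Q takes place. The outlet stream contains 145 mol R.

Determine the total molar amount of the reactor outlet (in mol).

For R: n = n₀ + 1ξ → 145 = 0 + 1ξ, giving ξ = 145 mol.
Outlet amounts (n = n₀ + ν ξ):
  P: 879 − 1(145) = 734
  U: 676 − 1(145) = 531
  R: 0 + 1(145) = 145
  Q: 0 + 1(145) = 145
Total out = 734 + 531 + 145 + 145 = 1555 mol.

1560 mol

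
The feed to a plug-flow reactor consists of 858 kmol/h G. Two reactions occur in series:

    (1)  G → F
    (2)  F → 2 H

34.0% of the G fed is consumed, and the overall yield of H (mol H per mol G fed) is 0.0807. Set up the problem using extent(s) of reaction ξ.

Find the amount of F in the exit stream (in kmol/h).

257 kmol/h

Conversion of G: G consumed = 1ξ₁ = 0.34 × 858 → ξ₁ = 291.7 kmol/h.
Yield of H: 2ξ₂ / 858 = 0.0807 → ξ₂ = 34.62 kmol/h.
Outlet amounts (n = n₀ + Σ ν·ξ):
  G: 858 − 1(291.7) = 566.3
  F: 0 + 1(291.7) − 1(34.62) = 257.1
  H: 0 + 2(34.62) = 69.24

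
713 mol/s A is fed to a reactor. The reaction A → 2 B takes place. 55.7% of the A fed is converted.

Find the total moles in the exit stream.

1110 mol/s

A reacted = 0.557 × 713 = 397.1 mol/s; ν_A = −1, so ξ = 397.1/1 = 397.1 mol/s.
Outlet amounts (n = n₀ + ν ξ):
  A: 713 − 1(397.1) = 315.9
  B: 0 + 2(397.1) = 794.3
Total out = 315.9 + 794.3 = 1110 mol/s.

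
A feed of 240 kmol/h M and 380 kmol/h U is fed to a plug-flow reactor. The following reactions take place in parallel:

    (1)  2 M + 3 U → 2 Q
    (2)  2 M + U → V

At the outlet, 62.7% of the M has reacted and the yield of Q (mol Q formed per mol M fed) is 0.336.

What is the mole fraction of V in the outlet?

Yield of Q: 2ξ₁ / 240 = 0.336 → ξ₁ = 40.32 kmol/h.
Conversion of M: 2ξ₁ + 2ξ₂ = 0.627 × 240 = 150.5 → ξ₂ = 34.92 kmol/h.
Outlet amounts (n = n₀ + Σ ν·ξ):
  M: 240 − 2(40.32) − 2(34.92) = 89.52
  U: 380 − 3(40.32) − 1(34.92) = 224.1
  Q: 0 + 2(40.32) = 80.64
  V: 0 + 1(34.92) = 34.92
Total out = 429.2 kmol/h; y_V = 34.92 / 429.2 = 0.08136.

0.0814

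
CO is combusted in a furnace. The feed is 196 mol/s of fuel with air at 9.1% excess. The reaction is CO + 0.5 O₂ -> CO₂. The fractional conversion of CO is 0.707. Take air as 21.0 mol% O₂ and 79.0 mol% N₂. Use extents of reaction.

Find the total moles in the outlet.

636 mol/s

Stoichiometric O₂ = 0.5 × 196 = 98 mol/s; O₂ fed = 98 × 1.091 = 106.9 mol/s.
N₂ fed = 106.9 × 79/21 = 402.2 mol/s.
Fuel reacted = 0.707 × 196 → ξ = 138.6 mol/s.
Outlet (n = n₀ + ν ξ):
  CO: 196 − 1(138.6) = 57.43
  O₂: 106.9 − 0.5(138.6) = 37.63
  N₂: 402.2 (inert)
  CO₂: 0 + 1(138.6) = 138.6
Total out = 57.43 + 37.63 + 402.2 + 138.6 = 635.8 mol/s.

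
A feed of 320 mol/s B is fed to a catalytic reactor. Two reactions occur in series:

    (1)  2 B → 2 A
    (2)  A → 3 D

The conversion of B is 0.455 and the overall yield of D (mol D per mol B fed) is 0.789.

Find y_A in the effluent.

0.126

Conversion of B: B consumed = 2ξ₁ = 0.455 × 320 → ξ₁ = 72.8 mol/s.
Yield of D: 3ξ₂ / 320 = 0.789 → ξ₂ = 84.16 mol/s.
Outlet amounts (n = n₀ + Σ ν·ξ):
  B: 320 − 2(72.8) = 174.4
  A: 0 + 2(72.8) − 1(84.16) = 61.44
  D: 0 + 3(84.16) = 252.5
Total out = 488.3 mol/s; y_A = 61.44 / 488.3 = 0.1258.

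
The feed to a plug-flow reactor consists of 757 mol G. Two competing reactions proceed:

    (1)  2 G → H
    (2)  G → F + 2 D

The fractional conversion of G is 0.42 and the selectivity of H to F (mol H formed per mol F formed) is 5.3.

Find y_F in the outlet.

0.0411

Conversion of G: G consumed = 0.42 × 757 = 317.9 mol = 2ξ₁ + 1ξ₂.
Selectivity: 1ξ₁ / (1ξ₂) = 5.3 → ξ₁ = 5.3 ξ₂.
Substitute: (2·5.3 + 1) ξ₂ = 317.9 → ξ₂ = 27.41 mol, ξ₁ = 145.3 mol.
Outlet amounts (n = n₀ + Σ ν·ξ):
  G: 757 − 2(145.3) − 1(27.41) = 439.1
  H: 0 + 1(145.3) = 145.3
  F: 0 + 1(27.41) = 27.41
  D: 0 + 2(27.41) = 54.82
Total out = 666.6 mol; y_F = 27.41 / 666.6 = 0.04112.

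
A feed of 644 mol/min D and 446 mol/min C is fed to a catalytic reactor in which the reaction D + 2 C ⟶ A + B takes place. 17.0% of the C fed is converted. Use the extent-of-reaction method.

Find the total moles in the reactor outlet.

1050 mol/min

C reacted = 0.17 × 446 = 75.82 mol/min; ν_C = −2, so ξ = 75.82/2 = 37.91 mol/min.
Outlet amounts (n = n₀ + ν ξ):
  D: 644 − 1(37.91) = 606.1
  C: 446 − 2(37.91) = 370.2
  A: 0 + 1(37.91) = 37.91
  B: 0 + 1(37.91) = 37.91
Total out = 606.1 + 370.2 + 37.91 + 37.91 = 1052 mol/min.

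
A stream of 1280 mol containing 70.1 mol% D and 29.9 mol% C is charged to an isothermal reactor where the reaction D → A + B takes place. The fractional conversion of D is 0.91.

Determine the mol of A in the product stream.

817 mol

D reacted = 0.91 × 897.3 = 816.5 mol; ν_D = −1, so ξ = 816.5/1 = 816.5 mol.
Outlet amounts (n = n₀ + ν ξ):
  D: 897.3 − 1(816.5) = 80.76
  A: 0 + 1(816.5) = 816.5
  B: 0 + 1(816.5) = 816.5
  C: 382.7 (inert)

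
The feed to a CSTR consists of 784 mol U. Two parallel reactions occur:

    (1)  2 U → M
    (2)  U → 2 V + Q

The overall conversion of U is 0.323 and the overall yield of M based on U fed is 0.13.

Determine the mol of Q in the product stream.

Yield of M: 1ξ₁ / 784 = 0.13 → ξ₁ = 101.9 mol.
Conversion of U: 2ξ₁ + 1ξ₂ = 0.323 × 784 = 253.2 → ξ₂ = 49.39 mol.
Outlet amounts (n = n₀ + Σ ν·ξ):
  U: 784 − 2(101.9) − 1(49.39) = 530.8
  M: 0 + 1(101.9) = 101.9
  V: 0 + 2(49.39) = 98.78
  Q: 0 + 1(49.39) = 49.39

49.4 mol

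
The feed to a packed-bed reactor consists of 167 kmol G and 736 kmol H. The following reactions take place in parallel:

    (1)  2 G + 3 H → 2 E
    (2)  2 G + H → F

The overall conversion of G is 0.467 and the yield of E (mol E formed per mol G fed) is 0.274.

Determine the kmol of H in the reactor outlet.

Yield of E: 2ξ₁ / 167 = 0.274 → ξ₁ = 22.88 kmol.
Conversion of G: 2ξ₁ + 2ξ₂ = 0.467 × 167 = 77.99 → ξ₂ = 16.12 kmol.
Outlet amounts (n = n₀ + Σ ν·ξ):
  G: 167 − 2(22.88) − 2(16.12) = 89.01
  H: 736 − 3(22.88) − 1(16.12) = 651.2
  E: 0 + 2(22.88) = 45.76
  F: 0 + 1(16.12) = 16.12

651 kmol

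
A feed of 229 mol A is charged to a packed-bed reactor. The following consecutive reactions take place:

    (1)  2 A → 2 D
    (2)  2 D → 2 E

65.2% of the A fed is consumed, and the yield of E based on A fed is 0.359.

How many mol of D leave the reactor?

67.1 mol

Conversion of A: A consumed = 2ξ₁ = 0.652 × 229 → ξ₁ = 74.65 mol.
Yield of E: 2ξ₂ / 229 = 0.359 → ξ₂ = 41.11 mol.
Outlet amounts (n = n₀ + Σ ν·ξ):
  A: 229 − 2(74.65) = 79.69
  D: 0 + 2(74.65) − 2(41.11) = 67.1
  E: 0 + 2(41.11) = 82.21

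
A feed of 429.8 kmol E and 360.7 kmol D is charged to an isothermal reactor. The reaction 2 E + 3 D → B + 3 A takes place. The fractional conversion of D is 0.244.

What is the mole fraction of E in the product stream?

D reacted = 0.244 × 360.7 = 88.01 kmol; ν_D = −3, so ξ = 88.01/3 = 29.34 kmol.
Outlet amounts (n = n₀ + ν ξ):
  E: 429.8 − 2(29.34) = 371.1
  D: 360.7 − 3(29.34) = 272.7
  B: 0 + 1(29.34) = 29.34
  A: 0 + 3(29.34) = 88.01
Total out = 761.2 kmol; y_E = 371.1 / 761.2 = 0.4876.

0.488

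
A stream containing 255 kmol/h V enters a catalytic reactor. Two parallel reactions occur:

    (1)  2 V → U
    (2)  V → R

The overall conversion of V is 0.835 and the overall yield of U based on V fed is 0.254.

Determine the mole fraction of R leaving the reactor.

0.438

Yield of U: 1ξ₁ / 255 = 0.254 → ξ₁ = 64.77 kmol/h.
Conversion of V: 2ξ₁ + 1ξ₂ = 0.835 × 255 = 212.9 → ξ₂ = 83.38 kmol/h.
Outlet amounts (n = n₀ + Σ ν·ξ):
  V: 255 − 2(64.77) − 1(83.38) = 42.08
  U: 0 + 1(64.77) = 64.77
  R: 0 + 1(83.38) = 83.38
Total out = 190.2 kmol/h; y_R = 83.38 / 190.2 = 0.4383.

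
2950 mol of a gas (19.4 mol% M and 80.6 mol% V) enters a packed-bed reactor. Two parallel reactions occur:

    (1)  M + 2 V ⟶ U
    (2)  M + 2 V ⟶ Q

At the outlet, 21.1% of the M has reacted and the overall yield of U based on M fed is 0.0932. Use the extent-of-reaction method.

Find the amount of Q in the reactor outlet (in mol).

Yield of U: 1ξ₁ / 572.3 = 0.0932 → ξ₁ = 53.34 mol.
Conversion of M: 1ξ₁ + 1ξ₂ = 0.211 × 572.3 = 120.8 → ξ₂ = 67.42 mol.
Outlet amounts (n = n₀ + Σ ν·ξ):
  M: 572.3 − 1(53.34) − 1(67.42) = 451.5
  V: 2378 − 2(53.34) − 2(67.42) = 2136
  U: 0 + 1(53.34) = 53.34
  Q: 0 + 1(67.42) = 67.42

67.4 mol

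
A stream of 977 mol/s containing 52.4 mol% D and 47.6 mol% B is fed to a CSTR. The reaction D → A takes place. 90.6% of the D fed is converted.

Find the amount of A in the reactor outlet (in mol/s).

464 mol/s

D reacted = 0.906 × 511.9 = 463.8 mol/s; ν_D = −1, so ξ = 463.8/1 = 463.8 mol/s.
Outlet amounts (n = n₀ + ν ξ):
  D: 511.9 − 1(463.8) = 48.12
  A: 0 + 1(463.8) = 463.8
  B: 465.1 (inert)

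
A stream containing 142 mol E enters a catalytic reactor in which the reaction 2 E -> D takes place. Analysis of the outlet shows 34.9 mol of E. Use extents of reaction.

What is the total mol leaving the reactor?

For E: n = n₀ − 2ξ → 34.9 = 142 − 2ξ, giving ξ = 53.55 mol.
Outlet amounts (n = n₀ + ν ξ):
  E: 142 − 2(53.55) = 34.9
  D: 0 + 1(53.55) = 53.55
Total out = 34.9 + 53.55 = 88.45 mol.

88.5 mol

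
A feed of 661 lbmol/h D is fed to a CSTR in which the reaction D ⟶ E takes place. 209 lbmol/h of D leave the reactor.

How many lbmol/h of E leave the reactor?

452 lbmol/h

For D: n = n₀ − 1ξ → 209 = 661 − 1ξ, giving ξ = 452 lbmol/h.
Outlet amounts (n = n₀ + ν ξ):
  D: 661 − 1(452) = 209
  E: 0 + 1(452) = 452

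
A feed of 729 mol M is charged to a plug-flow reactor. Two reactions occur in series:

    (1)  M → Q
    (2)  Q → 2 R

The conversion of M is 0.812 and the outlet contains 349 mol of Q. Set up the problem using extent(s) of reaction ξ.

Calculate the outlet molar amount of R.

Conversion of M: M consumed = 1ξ₁ = 0.812 × 729 → ξ₁ = 591.9 mol.
Q balance: n_Q = 0 + 1ξ₁ − 1ξ₂ = 349 → ξ₂ = (1·591.9 − 349)/1 = 242.9 mol.
Outlet amounts (n = n₀ + Σ ν·ξ):
  M: 729 − 1(591.9) = 137.1
  Q: 0 + 1(591.9) − 1(242.9) = 349
  R: 0 + 2(242.9) = 485.9

486 mol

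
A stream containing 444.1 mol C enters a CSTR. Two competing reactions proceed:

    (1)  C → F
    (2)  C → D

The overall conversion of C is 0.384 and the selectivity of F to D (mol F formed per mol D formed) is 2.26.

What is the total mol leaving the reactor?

Conversion of C: C consumed = 0.384 × 444.1 = 170.5 mol = 1ξ₁ + 1ξ₂.
Selectivity: 1ξ₁ / (1ξ₂) = 2.26 → ξ₁ = 2.26 ξ₂.
Substitute: (1·2.26 + 1) ξ₂ = 170.5 → ξ₂ = 52.31 mol, ξ₁ = 118.2 mol.
Outlet amounts (n = n₀ + Σ ν·ξ):
  C: 444.1 − 1(118.2) − 1(52.31) = 273.6
  F: 0 + 1(118.2) = 118.2
  D: 0 + 1(52.31) = 52.31
Total out = 273.6 + 118.2 + 52.31 = 444.1 mol.

444 mol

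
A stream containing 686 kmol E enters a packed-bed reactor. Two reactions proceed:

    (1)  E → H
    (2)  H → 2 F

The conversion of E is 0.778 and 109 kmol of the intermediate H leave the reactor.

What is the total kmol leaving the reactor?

Conversion of E: E consumed = 1ξ₁ = 0.778 × 686 → ξ₁ = 533.7 kmol.
H balance: n_H = 0 + 1ξ₁ − 1ξ₂ = 109 → ξ₂ = (1·533.7 − 109)/1 = 424.7 kmol.
Outlet amounts (n = n₀ + Σ ν·ξ):
  E: 686 − 1(533.7) = 152.3
  H: 0 + 1(533.7) − 1(424.7) = 109
  F: 0 + 2(424.7) = 849.4
Total out = 152.3 + 109 + 849.4 = 1111 kmol.

1110 kmol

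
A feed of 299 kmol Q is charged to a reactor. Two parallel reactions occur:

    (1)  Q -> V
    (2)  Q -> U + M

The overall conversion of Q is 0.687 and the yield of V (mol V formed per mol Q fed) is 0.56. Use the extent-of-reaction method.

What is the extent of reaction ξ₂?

ξ₂ = 38 kmol

Yield of V: 1ξ₁ / 299 = 0.56 → ξ₁ = 167.4 kmol.
Conversion of Q: 1ξ₁ + 1ξ₂ = 0.687 × 299 = 205.4 → ξ₂ = 37.97 kmol.
Outlet amounts (n = n₀ + Σ ν·ξ):
  Q: 299 − 1(167.4) − 1(37.97) = 93.59
  V: 0 + 1(167.4) = 167.4
  U: 0 + 1(37.97) = 37.97
  M: 0 + 1(37.97) = 37.97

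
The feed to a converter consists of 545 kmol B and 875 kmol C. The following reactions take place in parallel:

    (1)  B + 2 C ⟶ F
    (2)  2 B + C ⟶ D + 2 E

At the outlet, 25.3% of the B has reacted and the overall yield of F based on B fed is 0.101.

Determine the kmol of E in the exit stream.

Yield of F: 1ξ₁ / 545 = 0.101 → ξ₁ = 55.05 kmol.
Conversion of B: 1ξ₁ + 2ξ₂ = 0.253 × 545 = 137.9 → ξ₂ = 41.42 kmol.
Outlet amounts (n = n₀ + Σ ν·ξ):
  B: 545 − 1(55.05) − 2(41.42) = 407.1
  C: 875 − 2(55.05) − 1(41.42) = 723.5
  F: 0 + 1(55.05) = 55.05
  D: 0 + 1(41.42) = 41.42
  E: 0 + 2(41.42) = 82.84

82.8 kmol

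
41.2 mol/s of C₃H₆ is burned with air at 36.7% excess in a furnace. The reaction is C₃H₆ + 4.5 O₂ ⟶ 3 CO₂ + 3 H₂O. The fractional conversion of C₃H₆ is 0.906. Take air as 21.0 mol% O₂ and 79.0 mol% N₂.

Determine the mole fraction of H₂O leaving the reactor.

Stoichiometric O₂ = 4.5 × 41.2 = 185.4 mol/s; O₂ fed = 185.4 × 1.367 = 253.4 mol/s.
N₂ fed = 253.4 × 79/21 = 953.4 mol/s.
Fuel reacted = 0.906 × 41.2 → ξ = 37.33 mol/s.
Outlet (n = n₀ + ν ξ):
  C₃H₆: 41.2 − 1(37.33) = 3.873
  O₂: 253.4 − 4.5(37.33) = 85.47
  N₂: 953.4 (inert)
  CO₂: 0 + 3(37.33) = 112
  H₂O: 0 + 3(37.33) = 112
Total out = 1267 mol/s; y_H₂O = 112 / 1267 = 0.0884.

0.0884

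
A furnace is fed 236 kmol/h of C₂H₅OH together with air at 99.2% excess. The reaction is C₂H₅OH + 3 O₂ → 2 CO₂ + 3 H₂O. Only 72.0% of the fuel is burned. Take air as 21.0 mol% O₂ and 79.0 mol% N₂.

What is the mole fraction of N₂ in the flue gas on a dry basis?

0.802

Stoichiometric O₂ = 3 × 236 = 708 kmol/h; O₂ fed = 708 × 1.992 = 1410 kmol/h.
N₂ fed = 1410 × 79/21 = 5306 kmol/h.
Fuel reacted = 0.72 × 236 → ξ = 169.9 kmol/h.
Outlet (n = n₀ + ν ξ):
  C₂H₅OH: 236 − 1(169.9) = 66.08
  O₂: 1410 − 3(169.9) = 900.6
  N₂: 5306 (inert)
  CO₂: 0 + 2(169.9) = 339.8
  H₂O: 0 + 3(169.9) = 509.8
Dry total = 6612 kmol/h; y_N₂ (dry) = 5306 / 6612 = 0.8024.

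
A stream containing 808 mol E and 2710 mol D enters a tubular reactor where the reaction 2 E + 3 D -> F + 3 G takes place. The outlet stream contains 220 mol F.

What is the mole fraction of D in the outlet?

0.622

For F: n = n₀ + 1ξ → 220 = 0 + 1ξ, giving ξ = 220 mol.
Outlet amounts (n = n₀ + ν ξ):
  E: 808 − 2(220) = 368
  D: 2710 − 3(220) = 2050
  F: 0 + 1(220) = 220
  G: 0 + 3(220) = 660
Total out = 3298 mol; y_D = 2050 / 3298 = 0.6216.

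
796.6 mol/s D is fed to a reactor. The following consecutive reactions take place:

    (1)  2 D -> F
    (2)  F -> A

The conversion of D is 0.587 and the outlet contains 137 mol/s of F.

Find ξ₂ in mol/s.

ξ₂ = 96.8 mol/s

Conversion of D: D consumed = 2ξ₁ = 0.587 × 796.6 → ξ₁ = 233.8 mol/s.
F balance: n_F = 0 + 1ξ₁ − 1ξ₂ = 137 → ξ₂ = (1·233.8 − 137)/1 = 96.8 mol/s.
Outlet amounts (n = n₀ + Σ ν·ξ):
  D: 796.6 − 2(233.8) = 329
  F: 0 + 1(233.8) − 1(96.8) = 137
  A: 0 + 1(96.8) = 96.8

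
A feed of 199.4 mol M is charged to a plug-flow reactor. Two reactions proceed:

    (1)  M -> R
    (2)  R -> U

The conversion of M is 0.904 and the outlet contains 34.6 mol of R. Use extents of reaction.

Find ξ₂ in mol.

Conversion of M: M consumed = 1ξ₁ = 0.904 × 199.4 → ξ₁ = 180.3 mol.
R balance: n_R = 0 + 1ξ₁ − 1ξ₂ = 34.6 → ξ₂ = (1·180.3 − 34.6)/1 = 145.7 mol.
Outlet amounts (n = n₀ + Σ ν·ξ):
  M: 199.4 − 1(180.3) = 19.14
  R: 0 + 1(180.3) − 1(145.7) = 34.6
  U: 0 + 1(145.7) = 145.7

ξ₂ = 146 mol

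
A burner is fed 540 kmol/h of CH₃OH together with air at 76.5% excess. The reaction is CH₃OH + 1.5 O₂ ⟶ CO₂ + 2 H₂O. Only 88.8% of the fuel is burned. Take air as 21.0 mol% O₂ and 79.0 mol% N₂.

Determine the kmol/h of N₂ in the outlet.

5380 kmol/h

Stoichiometric O₂ = 1.5 × 540 = 810 kmol/h; O₂ fed = 810 × 1.765 = 1430 kmol/h.
N₂ fed = 1430 × 79/21 = 5378 kmol/h.
Fuel reacted = 0.888 × 540 → ξ = 479.5 kmol/h.
Outlet (n = n₀ + ν ξ):
  CH₃OH: 540 − 1(479.5) = 60.48
  O₂: 1430 − 1.5(479.5) = 710.4
  N₂: 5378 (inert)
  CO₂: 0 + 1(479.5) = 479.5
  H₂O: 0 + 2(479.5) = 959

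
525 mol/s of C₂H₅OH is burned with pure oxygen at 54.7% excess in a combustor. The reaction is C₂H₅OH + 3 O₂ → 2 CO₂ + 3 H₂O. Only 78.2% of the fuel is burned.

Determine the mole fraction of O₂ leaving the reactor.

Stoichiometric O₂ = 3 × 525 = 1575 mol/s; O₂ fed = 1575 × 1.547 = 2437 mol/s.
Fuel reacted = 0.782 × 525 → ξ = 410.6 mol/s.
Outlet (n = n₀ + ν ξ):
  C₂H₅OH: 525 − 1(410.6) = 114.4
  O₂: 2437 − 3(410.6) = 1205
  CO₂: 0 + 2(410.6) = 821.1
  H₂O: 0 + 3(410.6) = 1232
Total out = 3372 mol/s; y_O₂ = 1205 / 3372 = 0.3573.

0.357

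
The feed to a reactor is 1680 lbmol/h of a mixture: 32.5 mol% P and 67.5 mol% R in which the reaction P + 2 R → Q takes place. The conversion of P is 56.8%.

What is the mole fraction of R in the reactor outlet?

0.485

P reacted = 0.568 × 546 = 310.1 lbmol/h; ν_P = −1, so ξ = 310.1/1 = 310.1 lbmol/h.
Outlet amounts (n = n₀ + ν ξ):
  P: 546 − 1(310.1) = 235.9
  R: 1134 − 2(310.1) = 513.7
  Q: 0 + 1(310.1) = 310.1
Total out = 1060 lbmol/h; y_R = 513.7 / 1060 = 0.4848.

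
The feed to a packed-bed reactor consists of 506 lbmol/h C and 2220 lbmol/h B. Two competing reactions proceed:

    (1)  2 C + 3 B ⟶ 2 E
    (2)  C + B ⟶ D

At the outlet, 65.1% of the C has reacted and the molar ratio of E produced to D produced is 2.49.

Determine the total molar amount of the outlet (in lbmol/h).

2280 lbmol/h

Conversion of C: C consumed = 0.651 × 506 = 329.4 lbmol/h = 2ξ₁ + 1ξ₂.
Selectivity: 2ξ₁ / (1ξ₂) = 2.49 → ξ₁ = 1.245 ξ₂.
Substitute: (2·1.245 + 1) ξ₂ = 329.4 → ξ₂ = 94.39 lbmol/h, ξ₁ = 117.5 lbmol/h.
Outlet amounts (n = n₀ + Σ ν·ξ):
  C: 506 − 2(117.5) − 1(94.39) = 176.6
  B: 2220 − 3(117.5) − 1(94.39) = 1773
  E: 0 + 2(117.5) = 235
  D: 0 + 1(94.39) = 94.39
Total out = 176.6 + 1773 + 235 + 94.39 = 2279 lbmol/h.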